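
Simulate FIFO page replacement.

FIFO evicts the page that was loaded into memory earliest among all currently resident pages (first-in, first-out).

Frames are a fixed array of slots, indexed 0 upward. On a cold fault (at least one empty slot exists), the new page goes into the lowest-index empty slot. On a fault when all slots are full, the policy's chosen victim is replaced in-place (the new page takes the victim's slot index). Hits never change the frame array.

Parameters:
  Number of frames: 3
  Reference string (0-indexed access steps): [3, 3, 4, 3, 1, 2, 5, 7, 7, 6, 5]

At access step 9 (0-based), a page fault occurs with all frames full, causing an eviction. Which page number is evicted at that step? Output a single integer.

Step 0: ref 3 -> FAULT, frames=[3,-,-]
Step 1: ref 3 -> HIT, frames=[3,-,-]
Step 2: ref 4 -> FAULT, frames=[3,4,-]
Step 3: ref 3 -> HIT, frames=[3,4,-]
Step 4: ref 1 -> FAULT, frames=[3,4,1]
Step 5: ref 2 -> FAULT, evict 3, frames=[2,4,1]
Step 6: ref 5 -> FAULT, evict 4, frames=[2,5,1]
Step 7: ref 7 -> FAULT, evict 1, frames=[2,5,7]
Step 8: ref 7 -> HIT, frames=[2,5,7]
Step 9: ref 6 -> FAULT, evict 2, frames=[6,5,7]
At step 9: evicted page 2

Answer: 2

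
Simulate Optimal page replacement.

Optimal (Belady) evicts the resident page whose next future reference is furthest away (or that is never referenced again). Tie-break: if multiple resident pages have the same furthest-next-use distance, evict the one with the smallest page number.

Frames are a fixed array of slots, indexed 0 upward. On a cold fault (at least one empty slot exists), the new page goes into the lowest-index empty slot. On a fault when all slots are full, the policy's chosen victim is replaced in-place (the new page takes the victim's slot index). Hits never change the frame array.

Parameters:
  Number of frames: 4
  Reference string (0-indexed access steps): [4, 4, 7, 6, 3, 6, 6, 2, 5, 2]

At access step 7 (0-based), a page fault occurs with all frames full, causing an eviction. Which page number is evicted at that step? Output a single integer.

Step 0: ref 4 -> FAULT, frames=[4,-,-,-]
Step 1: ref 4 -> HIT, frames=[4,-,-,-]
Step 2: ref 7 -> FAULT, frames=[4,7,-,-]
Step 3: ref 6 -> FAULT, frames=[4,7,6,-]
Step 4: ref 3 -> FAULT, frames=[4,7,6,3]
Step 5: ref 6 -> HIT, frames=[4,7,6,3]
Step 6: ref 6 -> HIT, frames=[4,7,6,3]
Step 7: ref 2 -> FAULT, evict 3, frames=[4,7,6,2]
At step 7: evicted page 3

Answer: 3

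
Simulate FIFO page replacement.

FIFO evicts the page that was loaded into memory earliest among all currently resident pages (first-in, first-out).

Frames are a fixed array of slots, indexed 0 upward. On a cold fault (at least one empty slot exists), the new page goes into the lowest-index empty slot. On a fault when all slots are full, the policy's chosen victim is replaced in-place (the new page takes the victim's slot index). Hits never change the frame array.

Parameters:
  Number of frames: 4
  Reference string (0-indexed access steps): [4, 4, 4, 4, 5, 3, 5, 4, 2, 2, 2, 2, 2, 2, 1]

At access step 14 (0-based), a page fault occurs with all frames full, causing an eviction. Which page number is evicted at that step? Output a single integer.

Step 0: ref 4 -> FAULT, frames=[4,-,-,-]
Step 1: ref 4 -> HIT, frames=[4,-,-,-]
Step 2: ref 4 -> HIT, frames=[4,-,-,-]
Step 3: ref 4 -> HIT, frames=[4,-,-,-]
Step 4: ref 5 -> FAULT, frames=[4,5,-,-]
Step 5: ref 3 -> FAULT, frames=[4,5,3,-]
Step 6: ref 5 -> HIT, frames=[4,5,3,-]
Step 7: ref 4 -> HIT, frames=[4,5,3,-]
Step 8: ref 2 -> FAULT, frames=[4,5,3,2]
Step 9: ref 2 -> HIT, frames=[4,5,3,2]
Step 10: ref 2 -> HIT, frames=[4,5,3,2]
Step 11: ref 2 -> HIT, frames=[4,5,3,2]
Step 12: ref 2 -> HIT, frames=[4,5,3,2]
Step 13: ref 2 -> HIT, frames=[4,5,3,2]
Step 14: ref 1 -> FAULT, evict 4, frames=[1,5,3,2]
At step 14: evicted page 4

Answer: 4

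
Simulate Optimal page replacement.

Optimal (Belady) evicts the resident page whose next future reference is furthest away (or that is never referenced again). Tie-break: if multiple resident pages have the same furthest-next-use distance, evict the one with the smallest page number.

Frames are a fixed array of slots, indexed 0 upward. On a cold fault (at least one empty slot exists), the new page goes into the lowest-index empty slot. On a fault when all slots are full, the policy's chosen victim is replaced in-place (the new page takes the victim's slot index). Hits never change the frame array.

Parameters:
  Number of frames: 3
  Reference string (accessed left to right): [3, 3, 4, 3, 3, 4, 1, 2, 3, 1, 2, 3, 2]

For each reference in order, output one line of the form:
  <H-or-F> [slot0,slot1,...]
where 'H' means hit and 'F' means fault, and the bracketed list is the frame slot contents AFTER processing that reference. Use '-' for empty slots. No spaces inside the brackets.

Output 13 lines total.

F [3,-,-]
H [3,-,-]
F [3,4,-]
H [3,4,-]
H [3,4,-]
H [3,4,-]
F [3,4,1]
F [3,2,1]
H [3,2,1]
H [3,2,1]
H [3,2,1]
H [3,2,1]
H [3,2,1]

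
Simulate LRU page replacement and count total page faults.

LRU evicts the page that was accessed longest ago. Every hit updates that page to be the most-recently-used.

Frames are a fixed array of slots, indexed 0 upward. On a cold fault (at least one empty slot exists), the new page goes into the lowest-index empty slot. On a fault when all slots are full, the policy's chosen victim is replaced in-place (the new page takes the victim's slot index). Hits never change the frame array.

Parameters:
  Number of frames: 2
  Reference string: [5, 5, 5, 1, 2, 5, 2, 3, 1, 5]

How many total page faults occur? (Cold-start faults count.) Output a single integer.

Step 0: ref 5 → FAULT, frames=[5,-]
Step 1: ref 5 → HIT, frames=[5,-]
Step 2: ref 5 → HIT, frames=[5,-]
Step 3: ref 1 → FAULT, frames=[5,1]
Step 4: ref 2 → FAULT (evict 5), frames=[2,1]
Step 5: ref 5 → FAULT (evict 1), frames=[2,5]
Step 6: ref 2 → HIT, frames=[2,5]
Step 7: ref 3 → FAULT (evict 5), frames=[2,3]
Step 8: ref 1 → FAULT (evict 2), frames=[1,3]
Step 9: ref 5 → FAULT (evict 3), frames=[1,5]
Total faults: 7

Answer: 7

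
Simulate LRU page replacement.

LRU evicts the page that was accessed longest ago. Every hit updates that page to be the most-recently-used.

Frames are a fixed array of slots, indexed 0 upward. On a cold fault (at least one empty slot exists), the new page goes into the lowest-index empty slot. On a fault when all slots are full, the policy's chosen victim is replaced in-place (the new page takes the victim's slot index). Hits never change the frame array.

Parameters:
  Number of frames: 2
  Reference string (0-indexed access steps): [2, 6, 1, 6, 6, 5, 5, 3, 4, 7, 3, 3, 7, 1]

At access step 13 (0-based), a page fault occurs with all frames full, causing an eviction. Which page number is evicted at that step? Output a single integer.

Answer: 3

Derivation:
Step 0: ref 2 -> FAULT, frames=[2,-]
Step 1: ref 6 -> FAULT, frames=[2,6]
Step 2: ref 1 -> FAULT, evict 2, frames=[1,6]
Step 3: ref 6 -> HIT, frames=[1,6]
Step 4: ref 6 -> HIT, frames=[1,6]
Step 5: ref 5 -> FAULT, evict 1, frames=[5,6]
Step 6: ref 5 -> HIT, frames=[5,6]
Step 7: ref 3 -> FAULT, evict 6, frames=[5,3]
Step 8: ref 4 -> FAULT, evict 5, frames=[4,3]
Step 9: ref 7 -> FAULT, evict 3, frames=[4,7]
Step 10: ref 3 -> FAULT, evict 4, frames=[3,7]
Step 11: ref 3 -> HIT, frames=[3,7]
Step 12: ref 7 -> HIT, frames=[3,7]
Step 13: ref 1 -> FAULT, evict 3, frames=[1,7]
At step 13: evicted page 3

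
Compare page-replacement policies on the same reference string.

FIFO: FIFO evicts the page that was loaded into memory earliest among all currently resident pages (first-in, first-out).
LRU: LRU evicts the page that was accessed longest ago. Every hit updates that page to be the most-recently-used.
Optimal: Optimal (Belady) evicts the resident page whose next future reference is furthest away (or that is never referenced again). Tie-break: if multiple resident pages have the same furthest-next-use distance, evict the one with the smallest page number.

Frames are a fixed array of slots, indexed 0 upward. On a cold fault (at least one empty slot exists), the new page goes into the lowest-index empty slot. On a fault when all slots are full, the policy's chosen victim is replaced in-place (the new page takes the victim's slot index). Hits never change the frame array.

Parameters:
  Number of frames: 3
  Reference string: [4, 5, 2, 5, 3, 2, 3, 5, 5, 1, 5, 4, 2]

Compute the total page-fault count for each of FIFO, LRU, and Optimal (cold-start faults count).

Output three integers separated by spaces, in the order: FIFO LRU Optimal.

Answer: 8 7 6

Derivation:
--- FIFO ---
  step 0: ref 4 -> FAULT, frames=[4,-,-] (faults so far: 1)
  step 1: ref 5 -> FAULT, frames=[4,5,-] (faults so far: 2)
  step 2: ref 2 -> FAULT, frames=[4,5,2] (faults so far: 3)
  step 3: ref 5 -> HIT, frames=[4,5,2] (faults so far: 3)
  step 4: ref 3 -> FAULT, evict 4, frames=[3,5,2] (faults so far: 4)
  step 5: ref 2 -> HIT, frames=[3,5,2] (faults so far: 4)
  step 6: ref 3 -> HIT, frames=[3,5,2] (faults so far: 4)
  step 7: ref 5 -> HIT, frames=[3,5,2] (faults so far: 4)
  step 8: ref 5 -> HIT, frames=[3,5,2] (faults so far: 4)
  step 9: ref 1 -> FAULT, evict 5, frames=[3,1,2] (faults so far: 5)
  step 10: ref 5 -> FAULT, evict 2, frames=[3,1,5] (faults so far: 6)
  step 11: ref 4 -> FAULT, evict 3, frames=[4,1,5] (faults so far: 7)
  step 12: ref 2 -> FAULT, evict 1, frames=[4,2,5] (faults so far: 8)
  FIFO total faults: 8
--- LRU ---
  step 0: ref 4 -> FAULT, frames=[4,-,-] (faults so far: 1)
  step 1: ref 5 -> FAULT, frames=[4,5,-] (faults so far: 2)
  step 2: ref 2 -> FAULT, frames=[4,5,2] (faults so far: 3)
  step 3: ref 5 -> HIT, frames=[4,5,2] (faults so far: 3)
  step 4: ref 3 -> FAULT, evict 4, frames=[3,5,2] (faults so far: 4)
  step 5: ref 2 -> HIT, frames=[3,5,2] (faults so far: 4)
  step 6: ref 3 -> HIT, frames=[3,5,2] (faults so far: 4)
  step 7: ref 5 -> HIT, frames=[3,5,2] (faults so far: 4)
  step 8: ref 5 -> HIT, frames=[3,5,2] (faults so far: 4)
  step 9: ref 1 -> FAULT, evict 2, frames=[3,5,1] (faults so far: 5)
  step 10: ref 5 -> HIT, frames=[3,5,1] (faults so far: 5)
  step 11: ref 4 -> FAULT, evict 3, frames=[4,5,1] (faults so far: 6)
  step 12: ref 2 -> FAULT, evict 1, frames=[4,5,2] (faults so far: 7)
  LRU total faults: 7
--- Optimal ---
  step 0: ref 4 -> FAULT, frames=[4,-,-] (faults so far: 1)
  step 1: ref 5 -> FAULT, frames=[4,5,-] (faults so far: 2)
  step 2: ref 2 -> FAULT, frames=[4,5,2] (faults so far: 3)
  step 3: ref 5 -> HIT, frames=[4,5,2] (faults so far: 3)
  step 4: ref 3 -> FAULT, evict 4, frames=[3,5,2] (faults so far: 4)
  step 5: ref 2 -> HIT, frames=[3,5,2] (faults so far: 4)
  step 6: ref 3 -> HIT, frames=[3,5,2] (faults so far: 4)
  step 7: ref 5 -> HIT, frames=[3,5,2] (faults so far: 4)
  step 8: ref 5 -> HIT, frames=[3,5,2] (faults so far: 4)
  step 9: ref 1 -> FAULT, evict 3, frames=[1,5,2] (faults so far: 5)
  step 10: ref 5 -> HIT, frames=[1,5,2] (faults so far: 5)
  step 11: ref 4 -> FAULT, evict 1, frames=[4,5,2] (faults so far: 6)
  step 12: ref 2 -> HIT, frames=[4,5,2] (faults so far: 6)
  Optimal total faults: 6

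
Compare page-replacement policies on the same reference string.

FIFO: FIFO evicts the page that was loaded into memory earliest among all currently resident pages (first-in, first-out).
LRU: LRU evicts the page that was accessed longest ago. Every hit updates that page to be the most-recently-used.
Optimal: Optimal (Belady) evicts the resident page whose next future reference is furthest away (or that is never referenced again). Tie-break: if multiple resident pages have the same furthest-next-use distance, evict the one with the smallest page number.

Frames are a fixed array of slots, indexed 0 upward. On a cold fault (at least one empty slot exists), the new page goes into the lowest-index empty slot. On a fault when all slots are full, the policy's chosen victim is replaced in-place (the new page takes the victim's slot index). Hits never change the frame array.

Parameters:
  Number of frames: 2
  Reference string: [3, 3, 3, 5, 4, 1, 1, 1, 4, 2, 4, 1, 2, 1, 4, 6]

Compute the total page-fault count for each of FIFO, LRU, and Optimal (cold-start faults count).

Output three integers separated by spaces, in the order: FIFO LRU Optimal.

Answer: 10 9 8

Derivation:
--- FIFO ---
  step 0: ref 3 -> FAULT, frames=[3,-] (faults so far: 1)
  step 1: ref 3 -> HIT, frames=[3,-] (faults so far: 1)
  step 2: ref 3 -> HIT, frames=[3,-] (faults so far: 1)
  step 3: ref 5 -> FAULT, frames=[3,5] (faults so far: 2)
  step 4: ref 4 -> FAULT, evict 3, frames=[4,5] (faults so far: 3)
  step 5: ref 1 -> FAULT, evict 5, frames=[4,1] (faults so far: 4)
  step 6: ref 1 -> HIT, frames=[4,1] (faults so far: 4)
  step 7: ref 1 -> HIT, frames=[4,1] (faults so far: 4)
  step 8: ref 4 -> HIT, frames=[4,1] (faults so far: 4)
  step 9: ref 2 -> FAULT, evict 4, frames=[2,1] (faults so far: 5)
  step 10: ref 4 -> FAULT, evict 1, frames=[2,4] (faults so far: 6)
  step 11: ref 1 -> FAULT, evict 2, frames=[1,4] (faults so far: 7)
  step 12: ref 2 -> FAULT, evict 4, frames=[1,2] (faults so far: 8)
  step 13: ref 1 -> HIT, frames=[1,2] (faults so far: 8)
  step 14: ref 4 -> FAULT, evict 1, frames=[4,2] (faults so far: 9)
  step 15: ref 6 -> FAULT, evict 2, frames=[4,6] (faults so far: 10)
  FIFO total faults: 10
--- LRU ---
  step 0: ref 3 -> FAULT, frames=[3,-] (faults so far: 1)
  step 1: ref 3 -> HIT, frames=[3,-] (faults so far: 1)
  step 2: ref 3 -> HIT, frames=[3,-] (faults so far: 1)
  step 3: ref 5 -> FAULT, frames=[3,5] (faults so far: 2)
  step 4: ref 4 -> FAULT, evict 3, frames=[4,5] (faults so far: 3)
  step 5: ref 1 -> FAULT, evict 5, frames=[4,1] (faults so far: 4)
  step 6: ref 1 -> HIT, frames=[4,1] (faults so far: 4)
  step 7: ref 1 -> HIT, frames=[4,1] (faults so far: 4)
  step 8: ref 4 -> HIT, frames=[4,1] (faults so far: 4)
  step 9: ref 2 -> FAULT, evict 1, frames=[4,2] (faults so far: 5)
  step 10: ref 4 -> HIT, frames=[4,2] (faults so far: 5)
  step 11: ref 1 -> FAULT, evict 2, frames=[4,1] (faults so far: 6)
  step 12: ref 2 -> FAULT, evict 4, frames=[2,1] (faults so far: 7)
  step 13: ref 1 -> HIT, frames=[2,1] (faults so far: 7)
  step 14: ref 4 -> FAULT, evict 2, frames=[4,1] (faults so far: 8)
  step 15: ref 6 -> FAULT, evict 1, frames=[4,6] (faults so far: 9)
  LRU total faults: 9
--- Optimal ---
  step 0: ref 3 -> FAULT, frames=[3,-] (faults so far: 1)
  step 1: ref 3 -> HIT, frames=[3,-] (faults so far: 1)
  step 2: ref 3 -> HIT, frames=[3,-] (faults so far: 1)
  step 3: ref 5 -> FAULT, frames=[3,5] (faults so far: 2)
  step 4: ref 4 -> FAULT, evict 3, frames=[4,5] (faults so far: 3)
  step 5: ref 1 -> FAULT, evict 5, frames=[4,1] (faults so far: 4)
  step 6: ref 1 -> HIT, frames=[4,1] (faults so far: 4)
  step 7: ref 1 -> HIT, frames=[4,1] (faults so far: 4)
  step 8: ref 4 -> HIT, frames=[4,1] (faults so far: 4)
  step 9: ref 2 -> FAULT, evict 1, frames=[4,2] (faults so far: 5)
  step 10: ref 4 -> HIT, frames=[4,2] (faults so far: 5)
  step 11: ref 1 -> FAULT, evict 4, frames=[1,2] (faults so far: 6)
  step 12: ref 2 -> HIT, frames=[1,2] (faults so far: 6)
  step 13: ref 1 -> HIT, frames=[1,2] (faults so far: 6)
  step 14: ref 4 -> FAULT, evict 1, frames=[4,2] (faults so far: 7)
  step 15: ref 6 -> FAULT, evict 2, frames=[4,6] (faults so far: 8)
  Optimal total faults: 8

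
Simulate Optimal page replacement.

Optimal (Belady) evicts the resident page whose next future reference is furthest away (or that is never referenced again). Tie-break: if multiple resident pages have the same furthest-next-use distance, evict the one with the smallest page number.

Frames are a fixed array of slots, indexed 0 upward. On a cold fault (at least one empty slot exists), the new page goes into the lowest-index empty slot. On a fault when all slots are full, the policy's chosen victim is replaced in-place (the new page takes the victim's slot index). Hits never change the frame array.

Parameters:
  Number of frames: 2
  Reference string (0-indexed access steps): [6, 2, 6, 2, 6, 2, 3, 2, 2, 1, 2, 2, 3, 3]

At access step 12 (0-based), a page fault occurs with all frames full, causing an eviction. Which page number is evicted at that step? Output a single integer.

Step 0: ref 6 -> FAULT, frames=[6,-]
Step 1: ref 2 -> FAULT, frames=[6,2]
Step 2: ref 6 -> HIT, frames=[6,2]
Step 3: ref 2 -> HIT, frames=[6,2]
Step 4: ref 6 -> HIT, frames=[6,2]
Step 5: ref 2 -> HIT, frames=[6,2]
Step 6: ref 3 -> FAULT, evict 6, frames=[3,2]
Step 7: ref 2 -> HIT, frames=[3,2]
Step 8: ref 2 -> HIT, frames=[3,2]
Step 9: ref 1 -> FAULT, evict 3, frames=[1,2]
Step 10: ref 2 -> HIT, frames=[1,2]
Step 11: ref 2 -> HIT, frames=[1,2]
Step 12: ref 3 -> FAULT, evict 1, frames=[3,2]
At step 12: evicted page 1

Answer: 1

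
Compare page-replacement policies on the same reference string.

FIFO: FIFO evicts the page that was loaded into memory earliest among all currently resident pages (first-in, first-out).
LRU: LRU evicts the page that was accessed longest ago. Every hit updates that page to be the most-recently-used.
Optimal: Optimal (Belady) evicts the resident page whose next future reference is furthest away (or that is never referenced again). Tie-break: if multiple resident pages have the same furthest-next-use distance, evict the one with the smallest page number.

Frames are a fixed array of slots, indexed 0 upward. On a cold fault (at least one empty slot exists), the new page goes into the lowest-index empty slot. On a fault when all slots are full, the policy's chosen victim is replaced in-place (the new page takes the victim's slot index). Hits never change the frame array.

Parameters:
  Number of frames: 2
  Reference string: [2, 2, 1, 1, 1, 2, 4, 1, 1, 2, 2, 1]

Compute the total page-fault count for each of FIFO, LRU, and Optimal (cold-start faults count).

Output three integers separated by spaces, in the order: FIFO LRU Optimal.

--- FIFO ---
  step 0: ref 2 -> FAULT, frames=[2,-] (faults so far: 1)
  step 1: ref 2 -> HIT, frames=[2,-] (faults so far: 1)
  step 2: ref 1 -> FAULT, frames=[2,1] (faults so far: 2)
  step 3: ref 1 -> HIT, frames=[2,1] (faults so far: 2)
  step 4: ref 1 -> HIT, frames=[2,1] (faults so far: 2)
  step 5: ref 2 -> HIT, frames=[2,1] (faults so far: 2)
  step 6: ref 4 -> FAULT, evict 2, frames=[4,1] (faults so far: 3)
  step 7: ref 1 -> HIT, frames=[4,1] (faults so far: 3)
  step 8: ref 1 -> HIT, frames=[4,1] (faults so far: 3)
  step 9: ref 2 -> FAULT, evict 1, frames=[4,2] (faults so far: 4)
  step 10: ref 2 -> HIT, frames=[4,2] (faults so far: 4)
  step 11: ref 1 -> FAULT, evict 4, frames=[1,2] (faults so far: 5)
  FIFO total faults: 5
--- LRU ---
  step 0: ref 2 -> FAULT, frames=[2,-] (faults so far: 1)
  step 1: ref 2 -> HIT, frames=[2,-] (faults so far: 1)
  step 2: ref 1 -> FAULT, frames=[2,1] (faults so far: 2)
  step 3: ref 1 -> HIT, frames=[2,1] (faults so far: 2)
  step 4: ref 1 -> HIT, frames=[2,1] (faults so far: 2)
  step 5: ref 2 -> HIT, frames=[2,1] (faults so far: 2)
  step 6: ref 4 -> FAULT, evict 1, frames=[2,4] (faults so far: 3)
  step 7: ref 1 -> FAULT, evict 2, frames=[1,4] (faults so far: 4)
  step 8: ref 1 -> HIT, frames=[1,4] (faults so far: 4)
  step 9: ref 2 -> FAULT, evict 4, frames=[1,2] (faults so far: 5)
  step 10: ref 2 -> HIT, frames=[1,2] (faults so far: 5)
  step 11: ref 1 -> HIT, frames=[1,2] (faults so far: 5)
  LRU total faults: 5
--- Optimal ---
  step 0: ref 2 -> FAULT, frames=[2,-] (faults so far: 1)
  step 1: ref 2 -> HIT, frames=[2,-] (faults so far: 1)
  step 2: ref 1 -> FAULT, frames=[2,1] (faults so far: 2)
  step 3: ref 1 -> HIT, frames=[2,1] (faults so far: 2)
  step 4: ref 1 -> HIT, frames=[2,1] (faults so far: 2)
  step 5: ref 2 -> HIT, frames=[2,1] (faults so far: 2)
  step 6: ref 4 -> FAULT, evict 2, frames=[4,1] (faults so far: 3)
  step 7: ref 1 -> HIT, frames=[4,1] (faults so far: 3)
  step 8: ref 1 -> HIT, frames=[4,1] (faults so far: 3)
  step 9: ref 2 -> FAULT, evict 4, frames=[2,1] (faults so far: 4)
  step 10: ref 2 -> HIT, frames=[2,1] (faults so far: 4)
  step 11: ref 1 -> HIT, frames=[2,1] (faults so far: 4)
  Optimal total faults: 4

Answer: 5 5 4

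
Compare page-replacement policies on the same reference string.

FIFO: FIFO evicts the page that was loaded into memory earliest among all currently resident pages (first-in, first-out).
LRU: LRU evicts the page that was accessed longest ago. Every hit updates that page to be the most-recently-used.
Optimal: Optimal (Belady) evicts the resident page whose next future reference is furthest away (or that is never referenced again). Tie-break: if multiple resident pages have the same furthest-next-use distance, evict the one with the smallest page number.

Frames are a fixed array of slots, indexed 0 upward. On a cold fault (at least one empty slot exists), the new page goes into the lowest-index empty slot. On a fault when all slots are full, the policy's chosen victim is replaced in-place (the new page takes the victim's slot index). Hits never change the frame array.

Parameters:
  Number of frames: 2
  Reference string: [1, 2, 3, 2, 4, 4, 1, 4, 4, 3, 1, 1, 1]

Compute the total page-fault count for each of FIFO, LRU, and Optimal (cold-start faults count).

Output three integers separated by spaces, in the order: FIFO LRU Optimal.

--- FIFO ---
  step 0: ref 1 -> FAULT, frames=[1,-] (faults so far: 1)
  step 1: ref 2 -> FAULT, frames=[1,2] (faults so far: 2)
  step 2: ref 3 -> FAULT, evict 1, frames=[3,2] (faults so far: 3)
  step 3: ref 2 -> HIT, frames=[3,2] (faults so far: 3)
  step 4: ref 4 -> FAULT, evict 2, frames=[3,4] (faults so far: 4)
  step 5: ref 4 -> HIT, frames=[3,4] (faults so far: 4)
  step 6: ref 1 -> FAULT, evict 3, frames=[1,4] (faults so far: 5)
  step 7: ref 4 -> HIT, frames=[1,4] (faults so far: 5)
  step 8: ref 4 -> HIT, frames=[1,4] (faults so far: 5)
  step 9: ref 3 -> FAULT, evict 4, frames=[1,3] (faults so far: 6)
  step 10: ref 1 -> HIT, frames=[1,3] (faults so far: 6)
  step 11: ref 1 -> HIT, frames=[1,3] (faults so far: 6)
  step 12: ref 1 -> HIT, frames=[1,3] (faults so far: 6)
  FIFO total faults: 6
--- LRU ---
  step 0: ref 1 -> FAULT, frames=[1,-] (faults so far: 1)
  step 1: ref 2 -> FAULT, frames=[1,2] (faults so far: 2)
  step 2: ref 3 -> FAULT, evict 1, frames=[3,2] (faults so far: 3)
  step 3: ref 2 -> HIT, frames=[3,2] (faults so far: 3)
  step 4: ref 4 -> FAULT, evict 3, frames=[4,2] (faults so far: 4)
  step 5: ref 4 -> HIT, frames=[4,2] (faults so far: 4)
  step 6: ref 1 -> FAULT, evict 2, frames=[4,1] (faults so far: 5)
  step 7: ref 4 -> HIT, frames=[4,1] (faults so far: 5)
  step 8: ref 4 -> HIT, frames=[4,1] (faults so far: 5)
  step 9: ref 3 -> FAULT, evict 1, frames=[4,3] (faults so far: 6)
  step 10: ref 1 -> FAULT, evict 4, frames=[1,3] (faults so far: 7)
  step 11: ref 1 -> HIT, frames=[1,3] (faults so far: 7)
  step 12: ref 1 -> HIT, frames=[1,3] (faults so far: 7)
  LRU total faults: 7
--- Optimal ---
  step 0: ref 1 -> FAULT, frames=[1,-] (faults so far: 1)
  step 1: ref 2 -> FAULT, frames=[1,2] (faults so far: 2)
  step 2: ref 3 -> FAULT, evict 1, frames=[3,2] (faults so far: 3)
  step 3: ref 2 -> HIT, frames=[3,2] (faults so far: 3)
  step 4: ref 4 -> FAULT, evict 2, frames=[3,4] (faults so far: 4)
  step 5: ref 4 -> HIT, frames=[3,4] (faults so far: 4)
  step 6: ref 1 -> FAULT, evict 3, frames=[1,4] (faults so far: 5)
  step 7: ref 4 -> HIT, frames=[1,4] (faults so far: 5)
  step 8: ref 4 -> HIT, frames=[1,4] (faults so far: 5)
  step 9: ref 3 -> FAULT, evict 4, frames=[1,3] (faults so far: 6)
  step 10: ref 1 -> HIT, frames=[1,3] (faults so far: 6)
  step 11: ref 1 -> HIT, frames=[1,3] (faults so far: 6)
  step 12: ref 1 -> HIT, frames=[1,3] (faults so far: 6)
  Optimal total faults: 6

Answer: 6 7 6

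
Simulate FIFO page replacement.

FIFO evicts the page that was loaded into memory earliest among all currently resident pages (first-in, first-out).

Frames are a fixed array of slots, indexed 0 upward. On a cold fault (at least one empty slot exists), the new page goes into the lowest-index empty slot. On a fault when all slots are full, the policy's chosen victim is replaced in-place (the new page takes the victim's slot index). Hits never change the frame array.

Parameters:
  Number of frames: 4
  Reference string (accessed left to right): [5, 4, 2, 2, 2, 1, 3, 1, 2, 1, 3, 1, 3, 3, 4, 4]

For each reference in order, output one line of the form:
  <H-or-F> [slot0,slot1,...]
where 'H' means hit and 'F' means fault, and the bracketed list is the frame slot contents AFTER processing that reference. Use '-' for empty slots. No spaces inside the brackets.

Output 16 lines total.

F [5,-,-,-]
F [5,4,-,-]
F [5,4,2,-]
H [5,4,2,-]
H [5,4,2,-]
F [5,4,2,1]
F [3,4,2,1]
H [3,4,2,1]
H [3,4,2,1]
H [3,4,2,1]
H [3,4,2,1]
H [3,4,2,1]
H [3,4,2,1]
H [3,4,2,1]
H [3,4,2,1]
H [3,4,2,1]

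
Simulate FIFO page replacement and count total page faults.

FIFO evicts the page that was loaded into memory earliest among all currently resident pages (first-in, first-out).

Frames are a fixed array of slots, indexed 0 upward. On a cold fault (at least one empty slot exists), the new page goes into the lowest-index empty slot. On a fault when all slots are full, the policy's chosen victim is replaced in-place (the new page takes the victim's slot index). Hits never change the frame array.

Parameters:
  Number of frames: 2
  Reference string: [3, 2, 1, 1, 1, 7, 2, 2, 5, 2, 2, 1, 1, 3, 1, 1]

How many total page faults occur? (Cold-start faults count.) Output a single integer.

Answer: 8

Derivation:
Step 0: ref 3 → FAULT, frames=[3,-]
Step 1: ref 2 → FAULT, frames=[3,2]
Step 2: ref 1 → FAULT (evict 3), frames=[1,2]
Step 3: ref 1 → HIT, frames=[1,2]
Step 4: ref 1 → HIT, frames=[1,2]
Step 5: ref 7 → FAULT (evict 2), frames=[1,7]
Step 6: ref 2 → FAULT (evict 1), frames=[2,7]
Step 7: ref 2 → HIT, frames=[2,7]
Step 8: ref 5 → FAULT (evict 7), frames=[2,5]
Step 9: ref 2 → HIT, frames=[2,5]
Step 10: ref 2 → HIT, frames=[2,5]
Step 11: ref 1 → FAULT (evict 2), frames=[1,5]
Step 12: ref 1 → HIT, frames=[1,5]
Step 13: ref 3 → FAULT (evict 5), frames=[1,3]
Step 14: ref 1 → HIT, frames=[1,3]
Step 15: ref 1 → HIT, frames=[1,3]
Total faults: 8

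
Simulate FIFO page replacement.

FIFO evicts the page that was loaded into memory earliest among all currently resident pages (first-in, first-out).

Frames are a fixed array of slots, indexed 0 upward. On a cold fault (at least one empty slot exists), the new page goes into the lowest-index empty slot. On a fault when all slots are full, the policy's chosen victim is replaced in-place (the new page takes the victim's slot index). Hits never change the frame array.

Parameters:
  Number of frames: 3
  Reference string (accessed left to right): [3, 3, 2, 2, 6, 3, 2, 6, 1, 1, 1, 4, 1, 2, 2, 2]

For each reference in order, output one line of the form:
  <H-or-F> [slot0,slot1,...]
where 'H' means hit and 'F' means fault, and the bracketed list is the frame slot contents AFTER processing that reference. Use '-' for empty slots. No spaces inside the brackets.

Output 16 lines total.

F [3,-,-]
H [3,-,-]
F [3,2,-]
H [3,2,-]
F [3,2,6]
H [3,2,6]
H [3,2,6]
H [3,2,6]
F [1,2,6]
H [1,2,6]
H [1,2,6]
F [1,4,6]
H [1,4,6]
F [1,4,2]
H [1,4,2]
H [1,4,2]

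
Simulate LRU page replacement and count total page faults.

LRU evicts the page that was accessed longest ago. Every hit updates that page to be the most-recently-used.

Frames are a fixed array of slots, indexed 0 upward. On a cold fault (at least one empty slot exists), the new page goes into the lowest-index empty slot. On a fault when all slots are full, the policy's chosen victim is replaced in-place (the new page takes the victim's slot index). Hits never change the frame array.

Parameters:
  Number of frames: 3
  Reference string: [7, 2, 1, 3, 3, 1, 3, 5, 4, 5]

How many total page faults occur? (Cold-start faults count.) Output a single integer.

Answer: 6

Derivation:
Step 0: ref 7 → FAULT, frames=[7,-,-]
Step 1: ref 2 → FAULT, frames=[7,2,-]
Step 2: ref 1 → FAULT, frames=[7,2,1]
Step 3: ref 3 → FAULT (evict 7), frames=[3,2,1]
Step 4: ref 3 → HIT, frames=[3,2,1]
Step 5: ref 1 → HIT, frames=[3,2,1]
Step 6: ref 3 → HIT, frames=[3,2,1]
Step 7: ref 5 → FAULT (evict 2), frames=[3,5,1]
Step 8: ref 4 → FAULT (evict 1), frames=[3,5,4]
Step 9: ref 5 → HIT, frames=[3,5,4]
Total faults: 6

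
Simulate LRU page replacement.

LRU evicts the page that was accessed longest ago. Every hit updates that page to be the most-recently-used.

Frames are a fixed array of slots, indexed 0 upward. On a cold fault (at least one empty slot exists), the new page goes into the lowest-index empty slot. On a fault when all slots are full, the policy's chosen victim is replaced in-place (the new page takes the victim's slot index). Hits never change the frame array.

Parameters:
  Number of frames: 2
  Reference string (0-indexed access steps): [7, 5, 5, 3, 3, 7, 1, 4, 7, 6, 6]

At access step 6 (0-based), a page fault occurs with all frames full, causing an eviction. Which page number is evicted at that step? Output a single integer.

Answer: 3

Derivation:
Step 0: ref 7 -> FAULT, frames=[7,-]
Step 1: ref 5 -> FAULT, frames=[7,5]
Step 2: ref 5 -> HIT, frames=[7,5]
Step 3: ref 3 -> FAULT, evict 7, frames=[3,5]
Step 4: ref 3 -> HIT, frames=[3,5]
Step 5: ref 7 -> FAULT, evict 5, frames=[3,7]
Step 6: ref 1 -> FAULT, evict 3, frames=[1,7]
At step 6: evicted page 3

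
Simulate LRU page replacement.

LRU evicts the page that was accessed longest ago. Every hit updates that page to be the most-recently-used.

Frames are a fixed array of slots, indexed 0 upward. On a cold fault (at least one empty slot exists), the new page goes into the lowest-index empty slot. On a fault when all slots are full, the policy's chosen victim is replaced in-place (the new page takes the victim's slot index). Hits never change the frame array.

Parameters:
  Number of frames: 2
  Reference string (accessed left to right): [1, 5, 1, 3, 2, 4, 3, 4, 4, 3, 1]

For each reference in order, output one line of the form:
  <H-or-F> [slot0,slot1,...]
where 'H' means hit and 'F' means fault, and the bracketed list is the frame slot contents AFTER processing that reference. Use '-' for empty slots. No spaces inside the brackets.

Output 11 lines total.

F [1,-]
F [1,5]
H [1,5]
F [1,3]
F [2,3]
F [2,4]
F [3,4]
H [3,4]
H [3,4]
H [3,4]
F [3,1]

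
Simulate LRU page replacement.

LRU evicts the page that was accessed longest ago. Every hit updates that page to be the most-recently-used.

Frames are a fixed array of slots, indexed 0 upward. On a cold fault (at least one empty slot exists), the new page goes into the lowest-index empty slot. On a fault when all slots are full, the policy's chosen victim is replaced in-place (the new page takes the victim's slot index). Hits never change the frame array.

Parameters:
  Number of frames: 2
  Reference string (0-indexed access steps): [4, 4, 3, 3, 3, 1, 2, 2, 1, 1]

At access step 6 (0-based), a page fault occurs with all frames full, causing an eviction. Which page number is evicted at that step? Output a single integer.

Answer: 3

Derivation:
Step 0: ref 4 -> FAULT, frames=[4,-]
Step 1: ref 4 -> HIT, frames=[4,-]
Step 2: ref 3 -> FAULT, frames=[4,3]
Step 3: ref 3 -> HIT, frames=[4,3]
Step 4: ref 3 -> HIT, frames=[4,3]
Step 5: ref 1 -> FAULT, evict 4, frames=[1,3]
Step 6: ref 2 -> FAULT, evict 3, frames=[1,2]
At step 6: evicted page 3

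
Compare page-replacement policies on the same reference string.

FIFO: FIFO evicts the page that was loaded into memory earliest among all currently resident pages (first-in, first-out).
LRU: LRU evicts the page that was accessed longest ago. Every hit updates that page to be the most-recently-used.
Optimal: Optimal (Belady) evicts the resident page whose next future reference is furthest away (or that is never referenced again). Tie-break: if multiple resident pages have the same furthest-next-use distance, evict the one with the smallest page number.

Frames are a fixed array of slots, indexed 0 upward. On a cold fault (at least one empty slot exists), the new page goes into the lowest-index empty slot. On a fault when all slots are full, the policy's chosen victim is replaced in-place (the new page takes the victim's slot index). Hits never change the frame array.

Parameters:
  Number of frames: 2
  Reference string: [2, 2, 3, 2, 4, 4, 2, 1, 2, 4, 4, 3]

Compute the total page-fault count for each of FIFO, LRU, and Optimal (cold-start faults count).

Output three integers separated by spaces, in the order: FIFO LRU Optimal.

--- FIFO ---
  step 0: ref 2 -> FAULT, frames=[2,-] (faults so far: 1)
  step 1: ref 2 -> HIT, frames=[2,-] (faults so far: 1)
  step 2: ref 3 -> FAULT, frames=[2,3] (faults so far: 2)
  step 3: ref 2 -> HIT, frames=[2,3] (faults so far: 2)
  step 4: ref 4 -> FAULT, evict 2, frames=[4,3] (faults so far: 3)
  step 5: ref 4 -> HIT, frames=[4,3] (faults so far: 3)
  step 6: ref 2 -> FAULT, evict 3, frames=[4,2] (faults so far: 4)
  step 7: ref 1 -> FAULT, evict 4, frames=[1,2] (faults so far: 5)
  step 8: ref 2 -> HIT, frames=[1,2] (faults so far: 5)
  step 9: ref 4 -> FAULT, evict 2, frames=[1,4] (faults so far: 6)
  step 10: ref 4 -> HIT, frames=[1,4] (faults so far: 6)
  step 11: ref 3 -> FAULT, evict 1, frames=[3,4] (faults so far: 7)
  FIFO total faults: 7
--- LRU ---
  step 0: ref 2 -> FAULT, frames=[2,-] (faults so far: 1)
  step 1: ref 2 -> HIT, frames=[2,-] (faults so far: 1)
  step 2: ref 3 -> FAULT, frames=[2,3] (faults so far: 2)
  step 3: ref 2 -> HIT, frames=[2,3] (faults so far: 2)
  step 4: ref 4 -> FAULT, evict 3, frames=[2,4] (faults so far: 3)
  step 5: ref 4 -> HIT, frames=[2,4] (faults so far: 3)
  step 6: ref 2 -> HIT, frames=[2,4] (faults so far: 3)
  step 7: ref 1 -> FAULT, evict 4, frames=[2,1] (faults so far: 4)
  step 8: ref 2 -> HIT, frames=[2,1] (faults so far: 4)
  step 9: ref 4 -> FAULT, evict 1, frames=[2,4] (faults so far: 5)
  step 10: ref 4 -> HIT, frames=[2,4] (faults so far: 5)
  step 11: ref 3 -> FAULT, evict 2, frames=[3,4] (faults so far: 6)
  LRU total faults: 6
--- Optimal ---
  step 0: ref 2 -> FAULT, frames=[2,-] (faults so far: 1)
  step 1: ref 2 -> HIT, frames=[2,-] (faults so far: 1)
  step 2: ref 3 -> FAULT, frames=[2,3] (faults so far: 2)
  step 3: ref 2 -> HIT, frames=[2,3] (faults so far: 2)
  step 4: ref 4 -> FAULT, evict 3, frames=[2,4] (faults so far: 3)
  step 5: ref 4 -> HIT, frames=[2,4] (faults so far: 3)
  step 6: ref 2 -> HIT, frames=[2,4] (faults so far: 3)
  step 7: ref 1 -> FAULT, evict 4, frames=[2,1] (faults so far: 4)
  step 8: ref 2 -> HIT, frames=[2,1] (faults so far: 4)
  step 9: ref 4 -> FAULT, evict 1, frames=[2,4] (faults so far: 5)
  step 10: ref 4 -> HIT, frames=[2,4] (faults so far: 5)
  step 11: ref 3 -> FAULT, evict 2, frames=[3,4] (faults so far: 6)
  Optimal total faults: 6

Answer: 7 6 6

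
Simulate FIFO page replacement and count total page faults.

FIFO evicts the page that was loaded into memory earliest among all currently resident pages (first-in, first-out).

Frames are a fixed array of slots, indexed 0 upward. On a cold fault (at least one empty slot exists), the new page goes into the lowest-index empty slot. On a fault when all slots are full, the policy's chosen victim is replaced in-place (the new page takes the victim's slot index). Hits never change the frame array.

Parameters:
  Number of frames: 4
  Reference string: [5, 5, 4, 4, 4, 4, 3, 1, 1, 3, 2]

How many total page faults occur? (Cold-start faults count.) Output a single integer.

Answer: 5

Derivation:
Step 0: ref 5 → FAULT, frames=[5,-,-,-]
Step 1: ref 5 → HIT, frames=[5,-,-,-]
Step 2: ref 4 → FAULT, frames=[5,4,-,-]
Step 3: ref 4 → HIT, frames=[5,4,-,-]
Step 4: ref 4 → HIT, frames=[5,4,-,-]
Step 5: ref 4 → HIT, frames=[5,4,-,-]
Step 6: ref 3 → FAULT, frames=[5,4,3,-]
Step 7: ref 1 → FAULT, frames=[5,4,3,1]
Step 8: ref 1 → HIT, frames=[5,4,3,1]
Step 9: ref 3 → HIT, frames=[5,4,3,1]
Step 10: ref 2 → FAULT (evict 5), frames=[2,4,3,1]
Total faults: 5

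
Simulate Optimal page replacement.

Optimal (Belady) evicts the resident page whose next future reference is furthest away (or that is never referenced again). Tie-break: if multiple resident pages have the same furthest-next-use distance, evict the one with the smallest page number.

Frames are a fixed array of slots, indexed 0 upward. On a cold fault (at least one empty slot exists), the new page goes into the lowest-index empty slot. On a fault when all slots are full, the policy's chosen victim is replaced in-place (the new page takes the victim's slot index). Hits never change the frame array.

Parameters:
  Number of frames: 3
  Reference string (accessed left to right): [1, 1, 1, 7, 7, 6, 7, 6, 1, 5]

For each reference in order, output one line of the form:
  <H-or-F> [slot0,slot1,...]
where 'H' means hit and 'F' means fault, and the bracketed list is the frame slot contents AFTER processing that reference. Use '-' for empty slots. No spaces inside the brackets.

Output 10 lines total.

F [1,-,-]
H [1,-,-]
H [1,-,-]
F [1,7,-]
H [1,7,-]
F [1,7,6]
H [1,7,6]
H [1,7,6]
H [1,7,6]
F [5,7,6]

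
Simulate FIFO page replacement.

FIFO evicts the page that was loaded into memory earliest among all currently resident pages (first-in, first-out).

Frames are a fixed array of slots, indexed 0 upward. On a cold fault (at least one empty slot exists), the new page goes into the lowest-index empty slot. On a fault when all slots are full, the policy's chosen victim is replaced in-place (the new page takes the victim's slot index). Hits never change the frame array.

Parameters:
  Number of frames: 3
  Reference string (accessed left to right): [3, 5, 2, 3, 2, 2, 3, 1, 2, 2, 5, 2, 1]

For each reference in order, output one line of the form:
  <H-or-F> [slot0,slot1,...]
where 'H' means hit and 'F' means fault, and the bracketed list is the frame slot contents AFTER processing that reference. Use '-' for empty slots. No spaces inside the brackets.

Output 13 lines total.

F [3,-,-]
F [3,5,-]
F [3,5,2]
H [3,5,2]
H [3,5,2]
H [3,5,2]
H [3,5,2]
F [1,5,2]
H [1,5,2]
H [1,5,2]
H [1,5,2]
H [1,5,2]
H [1,5,2]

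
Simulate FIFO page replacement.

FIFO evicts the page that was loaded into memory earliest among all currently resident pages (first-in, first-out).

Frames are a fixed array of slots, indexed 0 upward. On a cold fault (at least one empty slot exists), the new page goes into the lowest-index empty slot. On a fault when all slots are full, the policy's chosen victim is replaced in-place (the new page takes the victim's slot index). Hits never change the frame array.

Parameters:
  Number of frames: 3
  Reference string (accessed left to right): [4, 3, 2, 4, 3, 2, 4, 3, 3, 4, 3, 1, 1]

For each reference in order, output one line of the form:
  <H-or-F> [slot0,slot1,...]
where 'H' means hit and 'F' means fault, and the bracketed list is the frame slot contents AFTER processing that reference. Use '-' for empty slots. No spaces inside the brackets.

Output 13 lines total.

F [4,-,-]
F [4,3,-]
F [4,3,2]
H [4,3,2]
H [4,3,2]
H [4,3,2]
H [4,3,2]
H [4,3,2]
H [4,3,2]
H [4,3,2]
H [4,3,2]
F [1,3,2]
H [1,3,2]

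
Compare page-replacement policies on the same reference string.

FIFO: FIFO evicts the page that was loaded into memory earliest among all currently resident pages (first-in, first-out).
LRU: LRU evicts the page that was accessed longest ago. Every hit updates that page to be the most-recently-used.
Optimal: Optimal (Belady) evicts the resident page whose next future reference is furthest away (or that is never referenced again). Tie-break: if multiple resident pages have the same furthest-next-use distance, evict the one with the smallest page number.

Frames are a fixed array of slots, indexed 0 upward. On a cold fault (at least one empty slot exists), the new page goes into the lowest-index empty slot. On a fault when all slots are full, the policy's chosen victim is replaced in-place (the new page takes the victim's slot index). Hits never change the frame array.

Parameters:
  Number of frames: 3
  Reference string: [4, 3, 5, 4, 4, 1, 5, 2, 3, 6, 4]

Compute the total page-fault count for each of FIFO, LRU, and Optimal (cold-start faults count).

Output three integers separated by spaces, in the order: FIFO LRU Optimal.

Answer: 8 8 7

Derivation:
--- FIFO ---
  step 0: ref 4 -> FAULT, frames=[4,-,-] (faults so far: 1)
  step 1: ref 3 -> FAULT, frames=[4,3,-] (faults so far: 2)
  step 2: ref 5 -> FAULT, frames=[4,3,5] (faults so far: 3)
  step 3: ref 4 -> HIT, frames=[4,3,5] (faults so far: 3)
  step 4: ref 4 -> HIT, frames=[4,3,5] (faults so far: 3)
  step 5: ref 1 -> FAULT, evict 4, frames=[1,3,5] (faults so far: 4)
  step 6: ref 5 -> HIT, frames=[1,3,5] (faults so far: 4)
  step 7: ref 2 -> FAULT, evict 3, frames=[1,2,5] (faults so far: 5)
  step 8: ref 3 -> FAULT, evict 5, frames=[1,2,3] (faults so far: 6)
  step 9: ref 6 -> FAULT, evict 1, frames=[6,2,3] (faults so far: 7)
  step 10: ref 4 -> FAULT, evict 2, frames=[6,4,3] (faults so far: 8)
  FIFO total faults: 8
--- LRU ---
  step 0: ref 4 -> FAULT, frames=[4,-,-] (faults so far: 1)
  step 1: ref 3 -> FAULT, frames=[4,3,-] (faults so far: 2)
  step 2: ref 5 -> FAULT, frames=[4,3,5] (faults so far: 3)
  step 3: ref 4 -> HIT, frames=[4,3,5] (faults so far: 3)
  step 4: ref 4 -> HIT, frames=[4,3,5] (faults so far: 3)
  step 5: ref 1 -> FAULT, evict 3, frames=[4,1,5] (faults so far: 4)
  step 6: ref 5 -> HIT, frames=[4,1,5] (faults so far: 4)
  step 7: ref 2 -> FAULT, evict 4, frames=[2,1,5] (faults so far: 5)
  step 8: ref 3 -> FAULT, evict 1, frames=[2,3,5] (faults so far: 6)
  step 9: ref 6 -> FAULT, evict 5, frames=[2,3,6] (faults so far: 7)
  step 10: ref 4 -> FAULT, evict 2, frames=[4,3,6] (faults so far: 8)
  LRU total faults: 8
--- Optimal ---
  step 0: ref 4 -> FAULT, frames=[4,-,-] (faults so far: 1)
  step 1: ref 3 -> FAULT, frames=[4,3,-] (faults so far: 2)
  step 2: ref 5 -> FAULT, frames=[4,3,5] (faults so far: 3)
  step 3: ref 4 -> HIT, frames=[4,3,5] (faults so far: 3)
  step 4: ref 4 -> HIT, frames=[4,3,5] (faults so far: 3)
  step 5: ref 1 -> FAULT, evict 4, frames=[1,3,5] (faults so far: 4)
  step 6: ref 5 -> HIT, frames=[1,3,5] (faults so far: 4)
  step 7: ref 2 -> FAULT, evict 1, frames=[2,3,5] (faults so far: 5)
  step 8: ref 3 -> HIT, frames=[2,3,5] (faults so far: 5)
  step 9: ref 6 -> FAULT, evict 2, frames=[6,3,5] (faults so far: 6)
  step 10: ref 4 -> FAULT, evict 3, frames=[6,4,5] (faults so far: 7)
  Optimal total faults: 7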